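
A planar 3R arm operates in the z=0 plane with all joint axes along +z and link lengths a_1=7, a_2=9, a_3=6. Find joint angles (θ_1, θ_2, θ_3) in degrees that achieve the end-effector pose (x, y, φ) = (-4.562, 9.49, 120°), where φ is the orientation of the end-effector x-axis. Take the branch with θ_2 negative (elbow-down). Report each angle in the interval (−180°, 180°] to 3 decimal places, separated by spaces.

wrist centre = target − a_3·(cos φ, sin φ) = (-1.5620, 4.2938)
cos θ_2 = (20.8770−7²−9²)/(2·7·9) = -0.8661; θ_2 = -150.0035° (elbow-down)
β = atan2(4.2938,-1.5620) = 109.9902°; ψ = atan2(-4.4995,-0.7945) = -100.0138°
θ_1 = β − ψ = 210.0039°
θ_3 = φ − θ_1 − θ_2 = 59.9995° (wrapped to (-180°,180°])

-149.996 -150.003 60.000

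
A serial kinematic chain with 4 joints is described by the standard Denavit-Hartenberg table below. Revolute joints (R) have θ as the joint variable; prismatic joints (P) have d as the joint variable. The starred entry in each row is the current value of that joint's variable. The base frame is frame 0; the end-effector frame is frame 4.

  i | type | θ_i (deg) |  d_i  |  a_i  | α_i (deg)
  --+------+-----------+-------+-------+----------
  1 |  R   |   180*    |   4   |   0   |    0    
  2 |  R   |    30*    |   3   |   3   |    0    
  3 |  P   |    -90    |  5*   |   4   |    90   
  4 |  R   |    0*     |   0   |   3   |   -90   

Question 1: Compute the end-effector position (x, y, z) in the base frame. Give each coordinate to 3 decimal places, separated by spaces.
after link 1: o_1 = (0.0000, 0.0000, 4.0000)
after link 2: o_2 = (-2.5981, -1.5000, 7.0000)
after link 3: o_3 = (-4.5981, 1.9641, 12.0000)
after link 4: o_4 = (-6.0981, 4.5622, 12.0000)

-6.098 4.562 12.000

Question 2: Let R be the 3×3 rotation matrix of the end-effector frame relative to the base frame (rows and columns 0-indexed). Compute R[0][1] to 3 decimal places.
-0.866

End-effector y-axis (col 1 of R) = (-0.8660,-0.5000,0.0000)
R[0][1] = -0.8660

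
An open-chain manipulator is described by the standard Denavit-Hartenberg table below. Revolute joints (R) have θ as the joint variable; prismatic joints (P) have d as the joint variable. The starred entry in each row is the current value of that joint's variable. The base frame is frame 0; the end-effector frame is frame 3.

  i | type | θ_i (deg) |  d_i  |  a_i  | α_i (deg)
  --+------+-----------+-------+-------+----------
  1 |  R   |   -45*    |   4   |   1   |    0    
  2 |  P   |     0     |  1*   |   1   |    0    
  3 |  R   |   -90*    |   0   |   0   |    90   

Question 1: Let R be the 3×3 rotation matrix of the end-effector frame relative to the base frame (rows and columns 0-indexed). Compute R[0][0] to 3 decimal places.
End-effector x-axis (col 0 of R) = (-0.7071,-0.7071,0.0000)
R[0][0] = -0.7071

-0.707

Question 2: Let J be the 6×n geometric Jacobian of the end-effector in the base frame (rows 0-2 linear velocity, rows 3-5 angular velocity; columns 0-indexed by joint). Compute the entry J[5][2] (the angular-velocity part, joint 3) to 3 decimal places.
1.000

axis z_2 = (0.0000,0.0000,1.0000); lever o_n−o_2 = (0.0000,0.0000,0.0000)
cross product → J_v[:, 2] = (0.0000,0.0000,0.0000)
J_ω[:, 2] = z_2
entry J[5][2] = 1.0000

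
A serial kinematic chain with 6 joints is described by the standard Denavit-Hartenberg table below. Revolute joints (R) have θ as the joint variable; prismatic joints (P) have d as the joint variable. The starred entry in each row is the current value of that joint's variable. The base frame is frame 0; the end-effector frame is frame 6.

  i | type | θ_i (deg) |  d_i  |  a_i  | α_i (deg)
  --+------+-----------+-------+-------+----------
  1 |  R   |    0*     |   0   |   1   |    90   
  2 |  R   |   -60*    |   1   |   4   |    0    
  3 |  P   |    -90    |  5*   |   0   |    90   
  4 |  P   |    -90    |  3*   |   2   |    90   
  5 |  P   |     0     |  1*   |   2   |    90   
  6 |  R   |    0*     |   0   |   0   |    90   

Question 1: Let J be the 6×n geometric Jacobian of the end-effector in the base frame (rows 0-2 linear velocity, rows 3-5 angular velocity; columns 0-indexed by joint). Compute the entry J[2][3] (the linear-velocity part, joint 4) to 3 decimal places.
prismatic axis z_3 = (-0.5000,-0.0000,0.8660)
J_v[:, 3] = z_3; J_ω[:, 3] = (0,0,0)
entry J[2][3] = 0.8660

0.866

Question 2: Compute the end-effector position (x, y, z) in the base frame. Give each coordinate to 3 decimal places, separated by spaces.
2.366 -2.000 -0.366

after link 1: o_1 = (1.0000, 0.0000, 0.0000)
after link 2: o_2 = (3.0000, -1.0000, -3.4641)
after link 3: o_3 = (3.0000, -6.0000, -3.4641)
after link 4: o_4 = (1.5000, -4.0000, -0.8660)
after link 5: o_5 = (2.3660, -2.0000, -0.3660)
after link 6: o_6 = (2.3660, -2.0000, -0.3660)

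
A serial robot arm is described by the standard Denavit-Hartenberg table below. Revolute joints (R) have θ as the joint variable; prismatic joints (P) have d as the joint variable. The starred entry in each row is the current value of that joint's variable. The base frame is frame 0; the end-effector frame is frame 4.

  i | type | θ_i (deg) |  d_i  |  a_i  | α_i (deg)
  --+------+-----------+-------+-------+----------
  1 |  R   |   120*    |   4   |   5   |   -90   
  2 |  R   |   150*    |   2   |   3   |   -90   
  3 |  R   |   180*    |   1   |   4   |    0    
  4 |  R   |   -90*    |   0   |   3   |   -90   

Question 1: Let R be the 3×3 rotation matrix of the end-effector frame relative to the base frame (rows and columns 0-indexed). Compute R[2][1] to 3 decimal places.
-0.866

End-effector y-axis (col 1 of R) = (-0.2500,0.4330,-0.8660)
R[2][1] = -0.8660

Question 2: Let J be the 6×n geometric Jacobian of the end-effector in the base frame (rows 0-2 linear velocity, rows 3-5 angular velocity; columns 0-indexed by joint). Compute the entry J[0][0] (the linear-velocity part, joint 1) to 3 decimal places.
-5.147

axis z_0 = ẑ; lever o_n−o_0 = (-1.8170,5.1471,5.3660)
cross product → J_v[:, 0] = (-5.1471,-1.8170,0.0000)
J_ω[:, 0] = z_0
entry J[0][0] = -5.1471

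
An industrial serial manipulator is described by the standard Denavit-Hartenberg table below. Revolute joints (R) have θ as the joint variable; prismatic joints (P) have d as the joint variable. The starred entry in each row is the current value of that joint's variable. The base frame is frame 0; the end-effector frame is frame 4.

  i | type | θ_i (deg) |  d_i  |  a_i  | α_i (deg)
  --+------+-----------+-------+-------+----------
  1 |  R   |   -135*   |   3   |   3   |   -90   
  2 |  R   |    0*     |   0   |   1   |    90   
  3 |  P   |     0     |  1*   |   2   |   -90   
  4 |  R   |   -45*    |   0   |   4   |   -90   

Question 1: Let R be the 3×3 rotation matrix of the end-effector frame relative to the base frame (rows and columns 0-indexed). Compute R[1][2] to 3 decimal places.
End-effector z-axis (col 2 of R) = (-0.5000,-0.5000,-0.7071)
R[1][2] = -0.5000

-0.500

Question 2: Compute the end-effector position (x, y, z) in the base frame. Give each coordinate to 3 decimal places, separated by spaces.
-6.243 -6.243 6.828

after link 1: o_1 = (-2.1213, -2.1213, 3.0000)
after link 2: o_2 = (-2.8284, -2.8284, 3.0000)
after link 3: o_3 = (-4.2426, -4.2426, 4.0000)
after link 4: o_4 = (-6.2426, -6.2426, 6.8284)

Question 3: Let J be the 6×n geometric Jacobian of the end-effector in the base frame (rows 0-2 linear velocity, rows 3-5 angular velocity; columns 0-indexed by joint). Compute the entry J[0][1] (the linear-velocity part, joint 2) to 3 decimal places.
axis z_1 = (0.7071,-0.7071,0.0000); lever o_n−o_1 = (-4.1213,-4.1213,3.8284)
cross product → J_v[:, 1] = (-2.7071,-2.7071,-5.8284)
J_ω[:, 1] = z_1
entry J[0][1] = -2.7071

-2.707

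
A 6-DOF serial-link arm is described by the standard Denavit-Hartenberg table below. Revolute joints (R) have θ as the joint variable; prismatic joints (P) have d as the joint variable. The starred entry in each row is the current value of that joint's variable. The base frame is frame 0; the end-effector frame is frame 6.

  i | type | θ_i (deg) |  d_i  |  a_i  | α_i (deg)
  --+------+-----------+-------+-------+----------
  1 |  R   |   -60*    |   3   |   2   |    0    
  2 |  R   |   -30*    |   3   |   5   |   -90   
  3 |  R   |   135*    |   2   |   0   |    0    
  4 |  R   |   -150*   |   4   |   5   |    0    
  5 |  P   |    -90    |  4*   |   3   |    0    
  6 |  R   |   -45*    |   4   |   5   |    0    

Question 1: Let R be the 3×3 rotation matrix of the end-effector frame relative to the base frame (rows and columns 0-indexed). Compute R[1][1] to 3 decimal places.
End-effector y-axis (col 1 of R) = (0.0000,-0.5000,0.8660)
R[1][1] = -0.5000

-0.500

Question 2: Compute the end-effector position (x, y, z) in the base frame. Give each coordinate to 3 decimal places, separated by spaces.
after link 1: o_1 = (1.0000, -1.7321, 3.0000)
after link 2: o_2 = (1.0000, -6.7321, 6.0000)
after link 3: o_3 = (3.0000, -6.7321, 6.0000)
after link 4: o_4 = (7.0000, -11.5617, 7.2941)
after link 5: o_5 = (11.0000, -10.7852, 10.1919)
after link 6: o_6 = (15.0000, -6.4551, 12.6919)

15.000 -6.455 12.692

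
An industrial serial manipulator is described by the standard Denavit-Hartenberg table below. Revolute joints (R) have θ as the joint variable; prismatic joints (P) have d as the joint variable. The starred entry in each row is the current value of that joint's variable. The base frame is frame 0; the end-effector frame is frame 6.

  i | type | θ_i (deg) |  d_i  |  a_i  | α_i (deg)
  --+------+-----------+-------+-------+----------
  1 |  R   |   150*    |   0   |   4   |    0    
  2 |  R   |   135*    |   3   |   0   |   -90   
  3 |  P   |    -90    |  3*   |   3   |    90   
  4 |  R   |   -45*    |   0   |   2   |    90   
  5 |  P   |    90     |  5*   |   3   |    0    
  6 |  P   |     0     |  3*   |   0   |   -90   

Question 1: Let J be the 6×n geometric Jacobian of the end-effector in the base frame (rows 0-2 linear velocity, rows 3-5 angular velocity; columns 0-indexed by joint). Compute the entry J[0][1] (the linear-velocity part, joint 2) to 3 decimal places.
axis z_1 = (0.0000,0.0000,1.0000); lever o_n−o_1 = (-4.7088,1.8441,1.7574)
cross product → J_v[:, 1] = (-1.8441,-4.7088,0.0000)
J_ω[:, 1] = z_1
entry J[0][1] = -1.8441

-1.844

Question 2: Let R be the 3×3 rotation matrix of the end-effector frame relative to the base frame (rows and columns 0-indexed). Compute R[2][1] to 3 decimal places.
0.707

End-effector y-axis (col 1 of R) = (0.6830,0.1830,0.7071)
R[2][1] = 0.7071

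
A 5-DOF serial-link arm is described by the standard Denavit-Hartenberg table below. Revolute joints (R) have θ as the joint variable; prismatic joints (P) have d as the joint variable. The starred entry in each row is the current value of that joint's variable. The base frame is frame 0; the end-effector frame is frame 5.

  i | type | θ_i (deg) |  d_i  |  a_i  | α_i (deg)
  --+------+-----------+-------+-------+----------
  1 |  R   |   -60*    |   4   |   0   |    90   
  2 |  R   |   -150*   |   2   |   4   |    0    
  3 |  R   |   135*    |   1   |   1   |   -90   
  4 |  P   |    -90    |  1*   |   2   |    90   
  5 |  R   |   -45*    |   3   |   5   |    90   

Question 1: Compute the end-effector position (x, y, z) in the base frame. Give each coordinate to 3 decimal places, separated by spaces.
-10.418 0.974 0.069

after link 1: o_1 = (0.0000, 0.0000, 4.0000)
after link 2: o_2 = (-3.4641, 2.0000, 2.0000)
after link 3: o_3 = (-3.8472, 0.6635, 1.7412)
after link 4: o_4 = (-5.4498, -0.5607, 2.7071)
after link 5: o_5 = (-10.4181, 0.9736, 0.0685)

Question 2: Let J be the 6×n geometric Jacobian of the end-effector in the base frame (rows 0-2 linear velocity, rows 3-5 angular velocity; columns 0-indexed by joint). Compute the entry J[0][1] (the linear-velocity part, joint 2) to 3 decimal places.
axis z_1 = (-0.8660,-0.5000,0.0000); lever o_n−o_1 = (-10.4181,0.9736,-3.9315)
cross product → J_v[:, 1] = (1.9657,-3.4048,-6.0522)
J_ω[:, 1] = z_1
entry J[0][1] = 1.9657

1.966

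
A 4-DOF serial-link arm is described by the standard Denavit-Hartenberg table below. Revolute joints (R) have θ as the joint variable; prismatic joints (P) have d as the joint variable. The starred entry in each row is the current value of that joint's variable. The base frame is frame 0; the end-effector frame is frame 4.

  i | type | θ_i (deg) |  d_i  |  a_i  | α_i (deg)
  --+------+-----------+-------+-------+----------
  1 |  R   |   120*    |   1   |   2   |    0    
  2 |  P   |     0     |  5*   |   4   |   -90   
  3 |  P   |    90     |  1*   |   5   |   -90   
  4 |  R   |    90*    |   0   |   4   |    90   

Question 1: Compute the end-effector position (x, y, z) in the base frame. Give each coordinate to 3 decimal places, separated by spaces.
-0.402 6.696 1.000

after link 1: o_1 = (-1.0000, 1.7321, 1.0000)
after link 2: o_2 = (-3.0000, 5.1962, 6.0000)
after link 3: o_3 = (-3.8660, 4.6962, 1.0000)
after link 4: o_4 = (-0.4019, 6.6962, 1.0000)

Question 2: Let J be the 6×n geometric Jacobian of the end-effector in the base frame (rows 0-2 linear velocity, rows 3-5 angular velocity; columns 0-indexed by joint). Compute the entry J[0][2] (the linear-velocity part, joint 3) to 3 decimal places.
-0.866

prismatic axis z_2 = (-0.8660,-0.5000,0.0000)
J_v[:, 2] = z_2; J_ω[:, 2] = (0,0,0)
entry J[0][2] = -0.8660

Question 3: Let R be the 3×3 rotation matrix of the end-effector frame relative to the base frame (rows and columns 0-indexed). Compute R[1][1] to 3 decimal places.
End-effector y-axis (col 1 of R) = (0.5000,-0.8660,-0.0000)
R[1][1] = -0.8660

-0.866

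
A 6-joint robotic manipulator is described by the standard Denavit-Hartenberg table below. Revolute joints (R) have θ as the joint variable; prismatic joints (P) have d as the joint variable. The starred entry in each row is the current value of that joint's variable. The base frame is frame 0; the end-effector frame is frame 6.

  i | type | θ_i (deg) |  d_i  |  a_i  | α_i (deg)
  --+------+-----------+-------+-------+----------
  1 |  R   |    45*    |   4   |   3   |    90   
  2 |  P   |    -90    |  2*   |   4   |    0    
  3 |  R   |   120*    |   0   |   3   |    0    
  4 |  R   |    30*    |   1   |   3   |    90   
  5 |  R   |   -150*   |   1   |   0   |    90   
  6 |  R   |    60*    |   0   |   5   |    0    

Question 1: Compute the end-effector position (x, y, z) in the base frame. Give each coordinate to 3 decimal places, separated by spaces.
8.755 6.280 -0.442

after link 1: o_1 = (2.1213, 2.1213, 4.0000)
after link 2: o_2 = (3.5355, 0.7071, 0.0000)
after link 3: o_3 = (5.3727, 2.5442, 1.5000)
after link 4: o_4 = (7.1404, 2.8978, 4.0981)
after link 5: o_5 = (7.7528, 3.5101, 3.5981)
after link 6: o_6 = (8.7551, 6.2802, -0.4420)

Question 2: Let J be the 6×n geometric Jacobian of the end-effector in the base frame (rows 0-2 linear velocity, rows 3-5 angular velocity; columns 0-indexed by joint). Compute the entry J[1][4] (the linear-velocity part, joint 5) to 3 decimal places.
axis z_4 = (0.6124,0.6124,-0.5000); lever o_n−o_4 = (1.6147,3.3824,-4.5401)
cross product → J_v[:, 4] = (-1.0890,1.9729,1.0825)
J_ω[:, 4] = z_4
entry J[1][4] = 1.9729

1.973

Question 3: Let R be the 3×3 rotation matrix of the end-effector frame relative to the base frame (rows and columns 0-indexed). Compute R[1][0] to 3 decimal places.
End-effector x-axis (col 0 of R) = (0.2005,0.5540,-0.8080)
R[1][0] = 0.5540

0.554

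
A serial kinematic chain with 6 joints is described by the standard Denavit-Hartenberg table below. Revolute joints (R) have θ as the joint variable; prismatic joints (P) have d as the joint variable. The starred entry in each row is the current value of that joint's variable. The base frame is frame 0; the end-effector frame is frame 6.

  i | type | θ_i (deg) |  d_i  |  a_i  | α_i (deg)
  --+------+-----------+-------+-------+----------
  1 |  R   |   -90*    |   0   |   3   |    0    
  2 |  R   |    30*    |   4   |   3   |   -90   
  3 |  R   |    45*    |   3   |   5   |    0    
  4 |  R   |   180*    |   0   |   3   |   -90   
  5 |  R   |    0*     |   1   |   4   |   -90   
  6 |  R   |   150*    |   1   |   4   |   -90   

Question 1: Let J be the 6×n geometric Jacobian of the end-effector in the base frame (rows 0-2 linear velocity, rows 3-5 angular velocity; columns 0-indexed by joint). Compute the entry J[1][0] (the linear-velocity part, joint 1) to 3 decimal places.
3.396

axis z_0 = ẑ; lever o_n−o_0 = (3.3961,-4.8823,2.2576)
cross product → J_v[:, 0] = (4.8823,3.3961,-0.0000)
J_ω[:, 0] = z_0
entry J[1][0] = 3.3961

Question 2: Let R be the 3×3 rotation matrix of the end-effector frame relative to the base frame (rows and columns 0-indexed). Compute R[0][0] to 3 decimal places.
End-effector x-axis (col 0 of R) = (0.1294,-0.2241,-0.9659)
R[0][0] = 0.1294

0.129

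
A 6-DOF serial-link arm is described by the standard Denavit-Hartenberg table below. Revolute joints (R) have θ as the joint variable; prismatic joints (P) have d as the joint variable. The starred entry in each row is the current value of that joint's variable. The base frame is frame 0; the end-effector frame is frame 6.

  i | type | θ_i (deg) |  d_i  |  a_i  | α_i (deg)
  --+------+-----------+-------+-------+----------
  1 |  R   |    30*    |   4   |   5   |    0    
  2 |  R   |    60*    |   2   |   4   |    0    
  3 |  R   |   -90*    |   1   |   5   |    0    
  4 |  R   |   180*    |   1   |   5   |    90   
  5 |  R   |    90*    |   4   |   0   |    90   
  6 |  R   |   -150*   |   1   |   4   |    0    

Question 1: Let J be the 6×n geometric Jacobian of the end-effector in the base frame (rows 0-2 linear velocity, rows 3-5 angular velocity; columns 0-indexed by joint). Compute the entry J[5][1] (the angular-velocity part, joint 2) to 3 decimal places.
axis z_1 = (0.0000,0.0000,1.0000); lever o_n−o_1 = (-1.0000,6.0000,0.5359)
cross product → J_v[:, 1] = (-6.0000,-1.0000,0.0000)
J_ω[:, 1] = z_1
entry J[5][1] = 1.0000

1.000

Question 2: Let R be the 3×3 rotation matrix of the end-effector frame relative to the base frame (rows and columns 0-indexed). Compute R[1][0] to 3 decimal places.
End-effector x-axis (col 0 of R) = (-0.0000,-0.5000,-0.8660)
R[1][0] = -0.5000

-0.500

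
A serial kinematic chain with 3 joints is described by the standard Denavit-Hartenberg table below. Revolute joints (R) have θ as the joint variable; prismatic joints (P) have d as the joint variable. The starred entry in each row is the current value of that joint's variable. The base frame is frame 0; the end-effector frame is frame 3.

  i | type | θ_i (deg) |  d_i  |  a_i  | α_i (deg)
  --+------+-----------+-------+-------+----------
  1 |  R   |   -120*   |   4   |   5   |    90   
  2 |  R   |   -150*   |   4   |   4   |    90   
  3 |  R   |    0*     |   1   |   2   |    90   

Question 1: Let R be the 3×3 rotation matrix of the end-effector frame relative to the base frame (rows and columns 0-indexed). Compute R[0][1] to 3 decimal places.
0.250

End-effector y-axis (col 1 of R) = (0.2500,0.4330,0.8660)
R[0][1] = 0.2500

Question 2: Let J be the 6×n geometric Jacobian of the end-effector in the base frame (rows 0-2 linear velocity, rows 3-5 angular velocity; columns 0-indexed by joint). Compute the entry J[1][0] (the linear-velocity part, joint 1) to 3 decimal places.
-3.116

axis z_0 = ẑ; lever o_n−o_0 = (-3.1160,2.6029,1.8660)
cross product → J_v[:, 0] = (-2.6029,-3.1160,0.0000)
J_ω[:, 0] = z_0
entry J[1][0] = -3.1160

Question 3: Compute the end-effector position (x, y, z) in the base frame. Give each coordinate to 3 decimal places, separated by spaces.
-3.116 2.603 1.866

after link 1: o_1 = (-2.5000, -4.3301, 4.0000)
after link 2: o_2 = (-4.2321, 0.6699, 2.0000)
after link 3: o_3 = (-3.1160, 2.6029, 1.8660)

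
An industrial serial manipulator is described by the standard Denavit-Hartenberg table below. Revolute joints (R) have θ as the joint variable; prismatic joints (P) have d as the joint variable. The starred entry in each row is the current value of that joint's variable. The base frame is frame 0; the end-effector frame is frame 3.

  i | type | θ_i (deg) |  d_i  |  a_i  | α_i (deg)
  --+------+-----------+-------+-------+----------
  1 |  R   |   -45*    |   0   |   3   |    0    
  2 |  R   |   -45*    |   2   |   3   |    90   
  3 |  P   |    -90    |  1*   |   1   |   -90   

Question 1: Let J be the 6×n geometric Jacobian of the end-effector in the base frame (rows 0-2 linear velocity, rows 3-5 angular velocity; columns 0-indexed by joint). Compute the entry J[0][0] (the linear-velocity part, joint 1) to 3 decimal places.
axis z_0 = ẑ; lever o_n−o_0 = (1.1213,-5.1213,1.0000)
cross product → J_v[:, 0] = (5.1213,1.1213,-0.0000)
J_ω[:, 0] = z_0
entry J[0][0] = 5.1213

5.121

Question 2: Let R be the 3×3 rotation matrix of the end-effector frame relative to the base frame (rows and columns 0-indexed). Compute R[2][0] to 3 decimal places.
End-effector x-axis (col 0 of R) = (-0.0000,-0.0000,-1.0000)
R[2][0] = -1.0000

-1.000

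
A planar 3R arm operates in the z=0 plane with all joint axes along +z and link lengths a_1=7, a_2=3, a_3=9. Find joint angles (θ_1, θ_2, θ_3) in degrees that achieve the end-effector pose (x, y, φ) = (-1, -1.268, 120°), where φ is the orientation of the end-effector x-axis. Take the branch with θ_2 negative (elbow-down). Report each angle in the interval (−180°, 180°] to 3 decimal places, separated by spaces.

wrist centre = target − a_3·(cos φ, sin φ) = (3.5000, -9.0622)
cos θ_2 = (94.3740−7²−3²)/(2·7·3) = 0.8660; θ_2 = -29.9975° (elbow-down)
β = atan2(-9.0622,3.5000) = -68.8825°; ψ = atan2(-1.4999,9.5981) = -8.8817°
θ_1 = β − ψ = -60.0008°
θ_3 = φ − θ_1 − θ_2 = -150.0017° (wrapped to (-180°,180°])

-60.001 -29.997 -150.002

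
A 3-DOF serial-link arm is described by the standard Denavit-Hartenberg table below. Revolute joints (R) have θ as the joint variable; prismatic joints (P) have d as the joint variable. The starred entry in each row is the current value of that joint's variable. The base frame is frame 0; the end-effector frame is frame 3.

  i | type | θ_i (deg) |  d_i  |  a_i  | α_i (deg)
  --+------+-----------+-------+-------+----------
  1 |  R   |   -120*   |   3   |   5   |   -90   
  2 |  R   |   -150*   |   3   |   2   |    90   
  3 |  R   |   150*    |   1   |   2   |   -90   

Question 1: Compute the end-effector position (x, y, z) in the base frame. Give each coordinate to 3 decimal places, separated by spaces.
1.330 -5.696 2.268

after link 1: o_1 = (-2.5000, -4.3301, 3.0000)
after link 2: o_2 = (0.9641, -4.3301, 4.0000)
after link 3: o_3 = (1.3301, -5.6962, 2.2679)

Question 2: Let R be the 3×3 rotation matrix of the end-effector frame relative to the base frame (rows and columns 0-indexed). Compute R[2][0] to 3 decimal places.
-0.433

End-effector x-axis (col 0 of R) = (0.0580,-0.8995,-0.4330)
R[2][0] = -0.4330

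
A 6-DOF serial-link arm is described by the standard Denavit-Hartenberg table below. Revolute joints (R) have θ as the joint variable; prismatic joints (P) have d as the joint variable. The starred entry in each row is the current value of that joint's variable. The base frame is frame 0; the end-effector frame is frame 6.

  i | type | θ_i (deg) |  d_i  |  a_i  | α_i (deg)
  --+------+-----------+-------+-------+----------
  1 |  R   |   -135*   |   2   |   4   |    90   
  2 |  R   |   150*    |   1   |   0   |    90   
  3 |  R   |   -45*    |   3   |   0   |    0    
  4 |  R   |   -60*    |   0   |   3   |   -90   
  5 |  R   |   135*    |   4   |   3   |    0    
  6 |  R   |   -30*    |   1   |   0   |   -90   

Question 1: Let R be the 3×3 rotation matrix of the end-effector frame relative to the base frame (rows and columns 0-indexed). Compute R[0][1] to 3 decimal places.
-0.775

End-effector y-axis (col 1 of R) = (-0.7745,-0.4085,-0.4830)
R[0][1] = -0.7745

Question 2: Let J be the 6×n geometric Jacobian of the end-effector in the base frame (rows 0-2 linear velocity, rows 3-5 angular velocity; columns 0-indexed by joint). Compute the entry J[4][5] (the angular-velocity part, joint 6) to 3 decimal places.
axis z_5 = (0.7745,0.4085,0.4830); lever o_n−o_5 = (0.7745,0.4085,0.4830)
cross product → J_v[:, 5] = (-0.0000,0.0000,0.0000)
J_ω[:, 5] = z_5
entry J[4][5] = 0.4085

0.408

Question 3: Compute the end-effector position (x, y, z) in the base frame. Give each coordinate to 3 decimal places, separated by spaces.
after link 1: o_1 = (-2.8284, -2.8284, 2.0000)
after link 2: o_2 = (-3.5355, -2.1213, 2.0000)
after link 3: o_3 = (-4.5962, -3.1820, 4.5981)
after link 4: o_4 = (-3.0226, -5.7065, 4.2098)
after link 5: o_5 = (-0.2872, -1.5374, 4.5791)
after link 6: o_6 = (0.4873, -1.1289, 5.0621)

0.487 -1.129 5.062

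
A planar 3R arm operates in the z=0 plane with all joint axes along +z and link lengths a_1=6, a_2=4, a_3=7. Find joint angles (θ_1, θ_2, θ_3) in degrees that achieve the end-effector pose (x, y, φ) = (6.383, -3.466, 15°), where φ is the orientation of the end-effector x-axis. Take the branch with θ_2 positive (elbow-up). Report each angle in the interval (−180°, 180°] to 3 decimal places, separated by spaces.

wrist centre = target − a_3·(cos φ, sin φ) = (-0.3785, -5.2777)
cos θ_2 = (27.9977−6²−4²)/(2·6·4) = -0.5000; θ_2 = 120.0031° (elbow-up)
β = atan2(-5.2777,-0.3785) = -94.1018°; ψ = atan2(3.4640,3.9998) = 40.8938°
θ_1 = β − ψ = -134.9957°
θ_3 = φ − θ_1 − θ_2 = 29.9925° (wrapped to (-180°,180°])

-134.996 120.003 29.993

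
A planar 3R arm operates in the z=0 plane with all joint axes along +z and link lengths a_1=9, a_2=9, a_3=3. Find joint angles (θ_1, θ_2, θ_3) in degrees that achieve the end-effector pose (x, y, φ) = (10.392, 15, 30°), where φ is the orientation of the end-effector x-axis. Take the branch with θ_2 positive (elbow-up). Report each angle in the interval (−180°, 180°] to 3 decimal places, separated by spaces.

wrist centre = target − a_3·(cos φ, sin φ) = (7.7939, 13.5000)
cos θ_2 = (242.9952−9²−9²)/(2·9·9) = 0.5000; θ_2 = 60.0019° (elbow-up)
β = atan2(13.5000,7.7939) = 60.0010°; ψ = atan2(7.7944,13.4997) = 30.0010°
θ_1 = β − ψ = 30.0000°
θ_3 = φ − θ_1 − θ_2 = -60.0019° (wrapped to (-180°,180°])

30.000 60.002 -60.002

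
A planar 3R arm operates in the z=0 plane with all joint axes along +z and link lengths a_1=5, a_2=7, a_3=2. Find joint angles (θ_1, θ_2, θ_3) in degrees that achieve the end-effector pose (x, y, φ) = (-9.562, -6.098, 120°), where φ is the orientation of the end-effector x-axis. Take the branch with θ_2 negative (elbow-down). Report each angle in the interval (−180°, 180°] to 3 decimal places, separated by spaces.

wrist centre = target − a_3·(cos φ, sin φ) = (-8.5620, -7.8301)
cos θ_2 = (134.6175−5²−7²)/(2·5·7) = 0.8660; θ_2 = -30.0069° (elbow-down)
β = atan2(-7.8301,-8.5620) = -137.5567°; ψ = atan2(-3.5007,11.0618) = -17.5611°
θ_1 = β − ψ = -119.9956°
θ_3 = φ − θ_1 − θ_2 = -89.9975° (wrapped to (-180°,180°])

-119.996 -30.007 -89.997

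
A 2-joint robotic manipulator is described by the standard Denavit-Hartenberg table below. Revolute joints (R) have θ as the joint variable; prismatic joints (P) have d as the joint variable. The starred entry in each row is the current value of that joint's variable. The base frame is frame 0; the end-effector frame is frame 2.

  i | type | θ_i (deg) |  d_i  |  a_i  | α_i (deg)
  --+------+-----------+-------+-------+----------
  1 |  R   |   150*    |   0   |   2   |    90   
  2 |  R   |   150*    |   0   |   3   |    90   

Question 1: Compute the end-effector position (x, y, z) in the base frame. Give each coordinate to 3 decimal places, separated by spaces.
after link 1: o_1 = (-1.7321, 1.0000, 0.0000)
after link 2: o_2 = (0.5179, -0.2990, 1.5000)

0.518 -0.299 1.500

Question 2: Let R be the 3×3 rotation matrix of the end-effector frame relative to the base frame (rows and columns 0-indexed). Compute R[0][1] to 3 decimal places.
End-effector y-axis (col 1 of R) = (0.5000,0.8660,0.0000)
R[0][1] = 0.5000

0.500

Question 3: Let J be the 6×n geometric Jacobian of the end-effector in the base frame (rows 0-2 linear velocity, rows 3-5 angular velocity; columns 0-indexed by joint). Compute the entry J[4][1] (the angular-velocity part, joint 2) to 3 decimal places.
0.866

axis z_1 = (0.5000,0.8660,0.0000); lever o_n−o_1 = (2.2500,-1.2990,1.5000)
cross product → J_v[:, 1] = (1.2990,-0.7500,-2.5981)
J_ω[:, 1] = z_1
entry J[4][1] = 0.8660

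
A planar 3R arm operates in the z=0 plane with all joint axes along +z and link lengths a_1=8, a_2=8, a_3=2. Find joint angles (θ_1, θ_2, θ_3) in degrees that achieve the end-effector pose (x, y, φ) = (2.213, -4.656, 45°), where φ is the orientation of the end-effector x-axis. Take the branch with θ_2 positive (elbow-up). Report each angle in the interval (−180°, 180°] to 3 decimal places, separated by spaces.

wrist centre = target − a_3·(cos φ, sin φ) = (0.7988, -6.0702)
cos θ_2 = (37.4856−8²−8²)/(2·8·8) = -0.7071; θ_2 = 135.0030° (elbow-up)
β = atan2(-6.0702,0.7988) = -82.5035°; ψ = atan2(5.6566,2.3428) = 67.5015°
θ_1 = β − ψ = -150.0050°
θ_3 = φ − θ_1 − θ_2 = 60.0019° (wrapped to (-180°,180°])

-150.005 135.003 60.002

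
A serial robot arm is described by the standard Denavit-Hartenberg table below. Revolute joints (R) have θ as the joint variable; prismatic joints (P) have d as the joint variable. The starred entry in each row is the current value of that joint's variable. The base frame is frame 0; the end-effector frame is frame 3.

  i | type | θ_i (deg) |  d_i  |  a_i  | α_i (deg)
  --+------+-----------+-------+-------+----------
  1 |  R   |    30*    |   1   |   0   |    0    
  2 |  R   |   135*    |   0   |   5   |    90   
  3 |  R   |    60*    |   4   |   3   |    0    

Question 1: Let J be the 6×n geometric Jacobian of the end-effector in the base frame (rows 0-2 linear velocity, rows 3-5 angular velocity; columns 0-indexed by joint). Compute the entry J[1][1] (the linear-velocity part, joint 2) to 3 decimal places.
axis z_1 = (0.0000,0.0000,1.0000); lever o_n−o_1 = (-5.2432,5.5460,2.5981)
cross product → J_v[:, 1] = (-5.5460,-5.2432,0.0000)
J_ω[:, 1] = z_1
entry J[1][1] = -5.2432

-5.243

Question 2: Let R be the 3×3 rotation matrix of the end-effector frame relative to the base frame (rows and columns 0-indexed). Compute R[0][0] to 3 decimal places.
-0.483

End-effector x-axis (col 0 of R) = (-0.4830,0.1294,0.8660)
R[0][0] = -0.4830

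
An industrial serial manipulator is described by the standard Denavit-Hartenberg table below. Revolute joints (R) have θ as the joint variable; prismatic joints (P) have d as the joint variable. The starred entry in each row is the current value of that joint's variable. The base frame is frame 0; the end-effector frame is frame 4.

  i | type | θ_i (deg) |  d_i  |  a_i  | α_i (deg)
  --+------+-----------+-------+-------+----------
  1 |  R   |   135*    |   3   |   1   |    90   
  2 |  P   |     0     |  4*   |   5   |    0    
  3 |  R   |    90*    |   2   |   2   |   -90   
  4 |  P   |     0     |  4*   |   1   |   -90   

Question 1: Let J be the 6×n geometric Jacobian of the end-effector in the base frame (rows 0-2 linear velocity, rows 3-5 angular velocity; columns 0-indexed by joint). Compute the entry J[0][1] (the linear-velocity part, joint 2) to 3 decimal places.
prismatic axis z_1 = (0.7071,0.7071,0.0000)
J_v[:, 1] = z_1; J_ω[:, 1] = (0,0,0)
entry J[0][1] = 0.7071

0.707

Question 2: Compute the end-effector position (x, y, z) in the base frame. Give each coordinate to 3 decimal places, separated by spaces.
after link 1: o_1 = (-0.7071, 0.7071, 3.0000)
after link 2: o_2 = (-1.4142, 7.0711, 3.0000)
after link 3: o_3 = (0.0000, 8.4853, 5.0000)
after link 4: o_4 = (2.8284, 5.6569, 6.0000)

2.828 5.657 6.000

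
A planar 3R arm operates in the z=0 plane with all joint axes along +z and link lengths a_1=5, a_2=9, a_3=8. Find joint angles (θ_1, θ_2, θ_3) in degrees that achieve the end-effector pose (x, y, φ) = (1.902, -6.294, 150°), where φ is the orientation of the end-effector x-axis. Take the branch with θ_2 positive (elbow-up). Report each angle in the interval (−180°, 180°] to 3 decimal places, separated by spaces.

-68.758 30.004 -171.247

wrist centre = target − a_3·(cos φ, sin φ) = (8.8302, -10.2940)
cos θ_2 = (183.9389−5²−9²)/(2·5·9) = 0.8660; θ_2 = 30.0043° (elbow-up)
β = atan2(-10.2940,8.8302) = -49.3770°; ψ = atan2(4.5006,12.7939) = 19.3806°
θ_1 = β − ψ = -68.7576°
θ_3 = φ − θ_1 − θ_2 = -171.2467° (wrapped to (-180°,180°])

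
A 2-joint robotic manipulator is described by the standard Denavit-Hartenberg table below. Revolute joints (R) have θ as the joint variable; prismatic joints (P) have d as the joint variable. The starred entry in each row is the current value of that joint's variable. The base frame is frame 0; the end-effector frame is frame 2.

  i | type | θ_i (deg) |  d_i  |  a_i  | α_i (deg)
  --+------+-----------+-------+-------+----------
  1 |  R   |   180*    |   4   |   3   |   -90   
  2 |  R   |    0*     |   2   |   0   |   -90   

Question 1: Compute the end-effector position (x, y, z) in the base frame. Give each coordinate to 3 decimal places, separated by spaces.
-3.000 -2.000 4.000

after link 1: o_1 = (-3.0000, 0.0000, 4.0000)
after link 2: o_2 = (-3.0000, -2.0000, 4.0000)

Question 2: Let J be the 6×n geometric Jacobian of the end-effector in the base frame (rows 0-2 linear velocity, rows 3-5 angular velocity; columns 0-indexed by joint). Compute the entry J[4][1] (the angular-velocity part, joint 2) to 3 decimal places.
axis z_1 = (-0.0000,-1.0000,0.0000); lever o_n−o_1 = (-0.0000,-2.0000,0.0000)
cross product → J_v[:, 1] = (0.0000,-0.0000,-0.0000)
J_ω[:, 1] = z_1
entry J[4][1] = -1.0000

-1.000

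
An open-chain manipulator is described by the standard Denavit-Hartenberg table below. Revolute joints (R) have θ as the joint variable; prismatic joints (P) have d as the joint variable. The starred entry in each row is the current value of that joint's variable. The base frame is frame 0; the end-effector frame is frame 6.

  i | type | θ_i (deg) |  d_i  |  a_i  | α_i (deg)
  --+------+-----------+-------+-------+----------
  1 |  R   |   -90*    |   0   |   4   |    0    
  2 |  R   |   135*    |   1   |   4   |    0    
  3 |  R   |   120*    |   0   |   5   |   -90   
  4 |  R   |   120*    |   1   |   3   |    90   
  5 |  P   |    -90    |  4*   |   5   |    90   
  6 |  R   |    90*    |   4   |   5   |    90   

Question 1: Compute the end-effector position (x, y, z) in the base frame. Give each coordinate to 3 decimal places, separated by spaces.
-8.978 6.133 -2.634

after link 1: o_1 = (0.0000, -4.0000, 0.0000)
after link 2: o_2 = (2.8284, -1.1716, 1.0000)
after link 3: o_3 = (-2.0012, 0.1225, 1.0000)
after link 4: o_4 = (-0.8111, -1.2316, -1.5981)
after link 5: o_5 = (-2.8631, 4.4946, -3.5981)
after link 6: o_6 = (-8.9775, 6.1329, -2.6340)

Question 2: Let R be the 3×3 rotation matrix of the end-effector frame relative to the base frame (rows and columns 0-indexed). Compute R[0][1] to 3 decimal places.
-0.483

End-effector y-axis (col 1 of R) = (-0.4830,0.1294,0.8660)
R[0][1] = -0.4830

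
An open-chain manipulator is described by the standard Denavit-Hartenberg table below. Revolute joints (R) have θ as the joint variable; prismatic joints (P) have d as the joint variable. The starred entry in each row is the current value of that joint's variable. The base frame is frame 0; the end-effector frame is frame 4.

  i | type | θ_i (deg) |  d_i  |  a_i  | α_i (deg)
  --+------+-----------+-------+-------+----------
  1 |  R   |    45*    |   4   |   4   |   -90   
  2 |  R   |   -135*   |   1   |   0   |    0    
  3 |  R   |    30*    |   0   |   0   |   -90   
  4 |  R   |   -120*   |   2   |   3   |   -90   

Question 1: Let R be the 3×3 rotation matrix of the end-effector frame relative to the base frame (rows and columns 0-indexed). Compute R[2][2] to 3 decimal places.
End-effector z-axis (col 2 of R) = (-0.5120,0.1951,0.8365)
R[2][2] = 0.8365

0.837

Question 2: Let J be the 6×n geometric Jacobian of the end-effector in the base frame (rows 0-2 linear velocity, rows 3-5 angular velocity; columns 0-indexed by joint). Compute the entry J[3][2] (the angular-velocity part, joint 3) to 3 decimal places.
axis z_2 = (-0.7071,0.7071,0.0000); lever o_n−o_2 = (-0.1966,3.4777,-0.9313)
cross product → J_v[:, 2] = (-0.6585,-0.6585,-2.3201)
J_ω[:, 2] = z_2
entry J[3][2] = -0.7071

-0.707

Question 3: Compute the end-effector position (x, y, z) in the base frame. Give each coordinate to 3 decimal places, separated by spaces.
after link 1: o_1 = (2.8284, 2.8284, 4.0000)
after link 2: o_2 = (2.1213, 3.5355, 4.0000)
after link 3: o_3 = (2.1213, 3.5355, 4.0000)
after link 4: o_4 = (1.9247, 7.0132, 3.0687)

1.925 7.013 3.069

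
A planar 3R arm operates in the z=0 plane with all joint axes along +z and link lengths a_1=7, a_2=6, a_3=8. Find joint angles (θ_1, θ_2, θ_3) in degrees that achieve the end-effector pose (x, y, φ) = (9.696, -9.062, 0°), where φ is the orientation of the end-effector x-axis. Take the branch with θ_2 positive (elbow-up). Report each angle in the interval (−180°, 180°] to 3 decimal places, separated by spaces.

-120.002 90.003 29.999

wrist centre = target − a_3·(cos φ, sin φ) = (1.6960, -9.0620)
cos θ_2 = (84.9963−7²−6²)/(2·7·6) = -0.0000; θ_2 = 90.0026° (elbow-up)
β = atan2(-9.0620,1.6960) = -79.3994°; ψ = atan2(6.0000,6.9997) = 40.6024°
θ_1 = β − ψ = -120.0018°
θ_3 = φ − θ_1 − θ_2 = 29.9993° (wrapped to (-180°,180°])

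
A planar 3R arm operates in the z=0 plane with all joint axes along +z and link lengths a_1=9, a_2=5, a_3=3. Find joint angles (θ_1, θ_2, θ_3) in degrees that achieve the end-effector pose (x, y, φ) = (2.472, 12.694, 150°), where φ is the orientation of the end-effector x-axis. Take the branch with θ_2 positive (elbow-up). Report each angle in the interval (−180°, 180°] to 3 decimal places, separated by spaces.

45.003 59.992 45.006

wrist centre = target − a_3·(cos φ, sin φ) = (5.0701, 11.1940)
cos θ_2 = (151.0113−9²−5²)/(2·9·5) = 0.5001; θ_2 = 59.9917° (elbow-up)
β = atan2(11.1940,5.0701) = 65.6329°; ψ = atan2(4.3298,11.5006) = 20.6304°
θ_1 = β − ψ = 45.0025°
θ_3 = φ − θ_1 − θ_2 = 45.0058° (wrapped to (-180°,180°])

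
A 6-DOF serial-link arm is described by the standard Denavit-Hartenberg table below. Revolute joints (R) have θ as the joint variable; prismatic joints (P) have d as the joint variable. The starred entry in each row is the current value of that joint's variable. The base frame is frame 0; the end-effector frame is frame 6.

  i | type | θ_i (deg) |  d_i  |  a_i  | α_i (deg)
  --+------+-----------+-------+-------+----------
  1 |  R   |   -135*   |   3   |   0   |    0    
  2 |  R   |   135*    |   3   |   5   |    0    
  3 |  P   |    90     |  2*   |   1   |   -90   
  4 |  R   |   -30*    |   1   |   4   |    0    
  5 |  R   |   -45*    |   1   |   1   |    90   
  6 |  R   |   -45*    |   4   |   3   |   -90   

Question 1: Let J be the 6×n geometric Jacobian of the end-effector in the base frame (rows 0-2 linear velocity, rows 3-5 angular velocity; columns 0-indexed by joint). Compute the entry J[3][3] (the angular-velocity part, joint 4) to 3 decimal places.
axis z_3 = (-1.0000,0.0000,0.0000); lever o_n−o_3 = (0.1213,0.4083,6.0502)
cross product → J_v[:, 3] = (0.0000,6.0502,-0.4083)
J_ω[:, 3] = z_3
entry J[3][3] = -1.0000

-1.000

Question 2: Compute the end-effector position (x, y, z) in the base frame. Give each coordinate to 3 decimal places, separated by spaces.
after link 1: o_1 = (0.0000, 0.0000, 3.0000)
after link 2: o_2 = (5.0000, 0.0000, 6.0000)
after link 3: o_3 = (5.0000, 1.0000, 8.0000)
after link 4: o_4 = (4.0000, 4.4641, 10.0000)
after link 5: o_5 = (3.0000, 4.7229, 10.9659)
after link 6: o_6 = (5.1213, 1.4083, 14.0502)

5.121 1.408 14.050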